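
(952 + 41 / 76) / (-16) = -72393/1216 = -59.53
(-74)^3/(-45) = 405224/45 = 9004.98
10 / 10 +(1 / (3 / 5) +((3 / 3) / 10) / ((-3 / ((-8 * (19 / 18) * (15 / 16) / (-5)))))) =941/360 = 2.61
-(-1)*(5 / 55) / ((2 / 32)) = 16/11 = 1.45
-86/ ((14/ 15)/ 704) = -64868.57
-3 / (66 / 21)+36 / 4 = 8.05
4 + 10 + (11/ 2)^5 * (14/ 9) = 1129373/144 = 7842.87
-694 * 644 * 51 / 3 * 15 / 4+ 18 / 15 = -142460844/5 = -28492168.80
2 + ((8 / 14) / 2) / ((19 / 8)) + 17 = 2543/133 = 19.12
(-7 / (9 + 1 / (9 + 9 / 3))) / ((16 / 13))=-273/436 = -0.63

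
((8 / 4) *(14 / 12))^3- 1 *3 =262/27 = 9.70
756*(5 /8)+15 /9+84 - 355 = 1219/6 = 203.17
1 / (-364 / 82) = -41/182 = -0.23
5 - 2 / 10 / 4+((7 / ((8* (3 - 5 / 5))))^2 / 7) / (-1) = 6301/1280 = 4.92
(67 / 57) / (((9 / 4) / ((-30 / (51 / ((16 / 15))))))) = -8576/26163 = -0.33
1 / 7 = 0.14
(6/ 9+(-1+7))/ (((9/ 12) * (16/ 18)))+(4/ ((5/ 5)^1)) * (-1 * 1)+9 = 15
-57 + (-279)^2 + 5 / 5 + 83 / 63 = 4900538/63 = 77786.32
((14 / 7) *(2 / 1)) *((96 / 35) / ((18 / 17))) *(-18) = -6528/35 = -186.51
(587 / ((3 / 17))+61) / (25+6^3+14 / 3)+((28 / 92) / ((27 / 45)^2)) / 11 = 2115259/152559 = 13.87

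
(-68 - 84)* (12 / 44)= -456/11 = -41.45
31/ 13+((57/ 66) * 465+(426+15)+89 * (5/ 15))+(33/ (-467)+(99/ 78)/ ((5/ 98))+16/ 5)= 902.65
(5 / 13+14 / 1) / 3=187/39 = 4.79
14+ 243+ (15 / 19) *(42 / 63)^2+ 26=16151/57 = 283.35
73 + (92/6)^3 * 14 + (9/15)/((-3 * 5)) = 34116848/675 = 50543.48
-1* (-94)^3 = 830584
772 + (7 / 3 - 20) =2263/3 = 754.33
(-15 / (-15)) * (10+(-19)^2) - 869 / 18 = 5809/18 = 322.72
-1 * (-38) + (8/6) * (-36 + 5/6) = -80/9 = -8.89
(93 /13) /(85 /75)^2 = 5.57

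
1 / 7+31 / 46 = 263/322 = 0.82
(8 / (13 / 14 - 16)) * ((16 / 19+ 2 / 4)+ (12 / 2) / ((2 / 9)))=-60312/4009 = -15.04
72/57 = 24/19 = 1.26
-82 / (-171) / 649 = 82/110979 = 0.00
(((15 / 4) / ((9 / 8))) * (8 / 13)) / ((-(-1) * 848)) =5/2067 = 0.00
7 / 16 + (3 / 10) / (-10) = 163/400 = 0.41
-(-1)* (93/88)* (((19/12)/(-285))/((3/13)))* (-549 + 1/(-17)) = 1880801/134640 = 13.97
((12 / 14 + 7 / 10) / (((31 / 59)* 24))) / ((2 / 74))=237947/52080 = 4.57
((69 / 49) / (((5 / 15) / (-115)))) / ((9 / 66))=-174570/49 = -3562.65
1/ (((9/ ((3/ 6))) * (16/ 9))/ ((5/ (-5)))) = -1/32 = -0.03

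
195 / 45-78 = -221/3 = -73.67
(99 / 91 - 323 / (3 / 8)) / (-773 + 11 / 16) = 3757552/3373461 = 1.11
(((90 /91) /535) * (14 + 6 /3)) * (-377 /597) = -2784/149051 = -0.02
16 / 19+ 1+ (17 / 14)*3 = 1459/266 = 5.48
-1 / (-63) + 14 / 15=299/315 = 0.95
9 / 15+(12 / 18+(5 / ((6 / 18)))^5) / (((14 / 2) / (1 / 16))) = 11391643/1680 = 6780.74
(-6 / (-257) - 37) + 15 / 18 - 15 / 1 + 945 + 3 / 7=9652915/10794 = 894.29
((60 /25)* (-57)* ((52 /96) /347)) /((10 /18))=-0.38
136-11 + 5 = 130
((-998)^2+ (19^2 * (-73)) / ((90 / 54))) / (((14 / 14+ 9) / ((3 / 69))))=4900961/1150 = 4261.71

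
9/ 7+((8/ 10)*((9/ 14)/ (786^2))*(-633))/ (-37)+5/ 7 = 88894613/44446990 = 2.00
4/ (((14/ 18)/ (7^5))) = 86436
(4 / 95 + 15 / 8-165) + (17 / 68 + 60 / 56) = -860571/5320 = -161.76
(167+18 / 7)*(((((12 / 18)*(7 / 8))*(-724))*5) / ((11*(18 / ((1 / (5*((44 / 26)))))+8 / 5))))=-69825275/330132 = -211.51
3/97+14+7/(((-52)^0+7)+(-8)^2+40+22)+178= 2496697/12998 = 192.08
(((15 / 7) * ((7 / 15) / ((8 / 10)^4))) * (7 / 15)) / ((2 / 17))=14875/1536 = 9.68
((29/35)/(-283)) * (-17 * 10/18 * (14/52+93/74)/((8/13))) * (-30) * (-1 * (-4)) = -1809310/219891 = -8.23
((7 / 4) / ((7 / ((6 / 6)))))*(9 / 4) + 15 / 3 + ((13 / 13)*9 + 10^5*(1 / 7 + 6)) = 68801631/112 = 614300.28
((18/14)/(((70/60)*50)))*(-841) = -22707/1225 = -18.54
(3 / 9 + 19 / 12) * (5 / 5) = 23/12 = 1.92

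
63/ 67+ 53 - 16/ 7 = 51.65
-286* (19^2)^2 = -37271806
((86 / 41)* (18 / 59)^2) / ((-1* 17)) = -27864/2426257 = -0.01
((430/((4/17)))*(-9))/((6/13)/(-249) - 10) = 35493705/21584 = 1644.45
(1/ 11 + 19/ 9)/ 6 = 109/297 = 0.37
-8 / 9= -0.89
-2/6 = -1/3 = -0.33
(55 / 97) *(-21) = -1155/97 = -11.91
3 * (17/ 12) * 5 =85/4 = 21.25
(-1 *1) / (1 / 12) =-12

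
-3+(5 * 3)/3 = 2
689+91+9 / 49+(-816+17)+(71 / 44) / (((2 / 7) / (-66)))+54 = -66163/196 = -337.57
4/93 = 0.04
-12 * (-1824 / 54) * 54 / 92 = 5472/23 = 237.91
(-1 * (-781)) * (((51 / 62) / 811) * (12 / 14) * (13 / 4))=1553409/703948 = 2.21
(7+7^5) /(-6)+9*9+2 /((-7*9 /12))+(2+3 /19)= -361701/133 = -2719.56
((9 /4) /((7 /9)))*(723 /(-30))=-19521/280 = -69.72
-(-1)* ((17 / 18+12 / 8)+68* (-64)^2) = 2506774/9 = 278530.44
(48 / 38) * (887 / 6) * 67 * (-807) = -191836812/19 = -10096674.32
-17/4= -4.25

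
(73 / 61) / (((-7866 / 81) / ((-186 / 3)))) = 20367/26657 = 0.76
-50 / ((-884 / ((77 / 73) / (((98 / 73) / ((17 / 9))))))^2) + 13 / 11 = 279003301/236107872 = 1.18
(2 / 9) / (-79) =-2/711 = 0.00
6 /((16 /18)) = 27/4 = 6.75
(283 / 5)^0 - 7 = -6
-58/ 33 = -1.76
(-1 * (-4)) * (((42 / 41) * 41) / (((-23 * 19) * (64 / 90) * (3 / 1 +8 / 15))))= -14175/92644 = -0.15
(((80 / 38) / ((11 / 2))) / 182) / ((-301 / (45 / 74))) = -900/211814603 = 0.00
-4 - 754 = -758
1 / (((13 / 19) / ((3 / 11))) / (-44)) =-228/13 = -17.54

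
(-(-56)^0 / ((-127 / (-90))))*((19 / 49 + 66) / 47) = -292770/292481 = -1.00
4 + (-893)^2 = 797453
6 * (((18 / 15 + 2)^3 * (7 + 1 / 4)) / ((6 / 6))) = 178176/125 = 1425.41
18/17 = 1.06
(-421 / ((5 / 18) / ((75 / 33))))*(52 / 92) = -492570/253 = -1946.92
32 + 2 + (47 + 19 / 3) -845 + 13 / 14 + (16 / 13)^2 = -5360575/7098 = -755.22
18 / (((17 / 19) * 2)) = 171/17 = 10.06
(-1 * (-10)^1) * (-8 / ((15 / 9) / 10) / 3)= -160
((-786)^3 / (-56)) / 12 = 20232819/28 = 722600.68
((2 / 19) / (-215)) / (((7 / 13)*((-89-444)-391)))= 13/13210890 = 0.00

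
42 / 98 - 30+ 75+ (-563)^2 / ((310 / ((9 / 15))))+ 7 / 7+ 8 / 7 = 7172499/10850 = 661.06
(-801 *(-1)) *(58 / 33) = 15486/11 = 1407.82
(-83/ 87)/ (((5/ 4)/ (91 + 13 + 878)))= -326024/435 = -749.48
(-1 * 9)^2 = 81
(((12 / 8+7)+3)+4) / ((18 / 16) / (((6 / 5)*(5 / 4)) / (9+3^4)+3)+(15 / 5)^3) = 5611/9909 = 0.57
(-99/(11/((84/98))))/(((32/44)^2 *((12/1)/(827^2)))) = -744798681/896 = -831248.53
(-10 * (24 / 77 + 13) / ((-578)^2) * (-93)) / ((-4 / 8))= -0.07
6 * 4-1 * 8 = 16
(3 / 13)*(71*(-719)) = -153147/13 = -11780.54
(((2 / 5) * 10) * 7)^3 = 21952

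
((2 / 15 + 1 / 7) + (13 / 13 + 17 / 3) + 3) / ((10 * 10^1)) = 87/875 = 0.10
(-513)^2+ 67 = 263236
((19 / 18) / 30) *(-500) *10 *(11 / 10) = -193.52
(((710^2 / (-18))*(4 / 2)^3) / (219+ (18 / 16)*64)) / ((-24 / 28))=7057400/7857 = 898.23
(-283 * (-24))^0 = 1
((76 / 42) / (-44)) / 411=-19/189882 = 0.00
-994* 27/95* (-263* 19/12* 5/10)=1176399/20 = 58819.95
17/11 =1.55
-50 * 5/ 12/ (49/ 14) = -5.95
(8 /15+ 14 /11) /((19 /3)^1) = 298/1045 = 0.29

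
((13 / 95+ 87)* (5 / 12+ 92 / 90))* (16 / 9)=8576008/38475 = 222.90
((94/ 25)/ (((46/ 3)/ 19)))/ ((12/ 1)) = 893/2300 = 0.39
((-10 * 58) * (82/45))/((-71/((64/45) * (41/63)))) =13.78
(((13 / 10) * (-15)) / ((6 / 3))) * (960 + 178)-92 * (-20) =-18511/2 = -9255.50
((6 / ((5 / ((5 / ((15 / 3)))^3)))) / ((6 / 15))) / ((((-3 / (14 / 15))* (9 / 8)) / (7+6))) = -1456/135 = -10.79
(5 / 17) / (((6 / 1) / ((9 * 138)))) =1035/17 = 60.88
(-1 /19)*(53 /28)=-53/532 = -0.10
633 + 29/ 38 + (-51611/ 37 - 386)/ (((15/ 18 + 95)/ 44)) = -148672751/808450 = -183.90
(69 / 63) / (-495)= -23/10395 = 0.00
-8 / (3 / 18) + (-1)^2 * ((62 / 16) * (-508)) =-4033/2 = -2016.50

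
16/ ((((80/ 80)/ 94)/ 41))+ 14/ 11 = 678318/11 = 61665.27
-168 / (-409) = 168/409 = 0.41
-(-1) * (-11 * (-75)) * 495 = 408375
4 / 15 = 0.27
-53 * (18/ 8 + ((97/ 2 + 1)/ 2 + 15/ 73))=-105258/73 = -1441.89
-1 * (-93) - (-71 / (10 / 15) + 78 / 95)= 37749/190 = 198.68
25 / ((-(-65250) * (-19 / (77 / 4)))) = -77/198360 = 0.00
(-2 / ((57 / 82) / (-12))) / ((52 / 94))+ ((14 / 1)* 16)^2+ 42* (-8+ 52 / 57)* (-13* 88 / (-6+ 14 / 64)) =-396068744/45695 = -8667.66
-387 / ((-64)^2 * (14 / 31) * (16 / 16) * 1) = -11997/57344 = -0.21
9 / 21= 3/7 = 0.43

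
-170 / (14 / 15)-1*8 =-1331/7 = -190.14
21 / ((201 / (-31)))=-217/67 = -3.24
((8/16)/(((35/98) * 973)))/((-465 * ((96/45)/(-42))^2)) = -1323/1103104 = 0.00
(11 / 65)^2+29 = 122646/4225 = 29.03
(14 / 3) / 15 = 14/45 = 0.31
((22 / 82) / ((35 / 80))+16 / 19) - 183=-181.54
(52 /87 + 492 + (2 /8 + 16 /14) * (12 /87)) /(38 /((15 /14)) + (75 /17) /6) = 51018530/3747989 = 13.61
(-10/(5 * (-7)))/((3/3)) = 0.29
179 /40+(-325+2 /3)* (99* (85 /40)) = -1364543/20 = -68227.15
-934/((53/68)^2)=-4318816/2809 = -1537.49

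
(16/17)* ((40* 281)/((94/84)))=7553280/799 = 9453.42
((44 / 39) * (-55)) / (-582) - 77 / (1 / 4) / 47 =-3438622/533403 = -6.45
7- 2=5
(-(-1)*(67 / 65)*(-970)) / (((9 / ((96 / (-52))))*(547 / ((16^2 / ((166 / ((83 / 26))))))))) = 6654976/3605277 = 1.85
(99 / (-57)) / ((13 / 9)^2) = -2673/3211 = -0.83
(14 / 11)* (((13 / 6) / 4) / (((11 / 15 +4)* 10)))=91/6248 = 0.01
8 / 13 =0.62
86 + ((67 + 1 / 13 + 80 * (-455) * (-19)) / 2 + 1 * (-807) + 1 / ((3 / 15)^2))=4486788/13 = 345137.54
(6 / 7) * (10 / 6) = 10/7 = 1.43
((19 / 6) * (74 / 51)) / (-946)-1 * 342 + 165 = -25619329/144738 = -177.00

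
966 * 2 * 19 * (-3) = -110124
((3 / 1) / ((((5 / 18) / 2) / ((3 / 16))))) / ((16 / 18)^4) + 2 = 695281/81920 = 8.49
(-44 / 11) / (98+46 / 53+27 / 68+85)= -14416/664091 = -0.02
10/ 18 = 5/9 = 0.56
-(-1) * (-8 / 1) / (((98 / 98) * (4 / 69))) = -138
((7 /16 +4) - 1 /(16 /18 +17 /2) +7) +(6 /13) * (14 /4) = 35007/2704 = 12.95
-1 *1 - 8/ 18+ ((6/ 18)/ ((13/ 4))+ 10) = 1013/117 = 8.66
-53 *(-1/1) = 53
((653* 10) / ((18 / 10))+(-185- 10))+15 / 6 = 61835/18 = 3435.28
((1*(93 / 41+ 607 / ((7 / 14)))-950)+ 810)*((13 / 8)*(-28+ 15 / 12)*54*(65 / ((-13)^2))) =-637414515/656 = -971668.47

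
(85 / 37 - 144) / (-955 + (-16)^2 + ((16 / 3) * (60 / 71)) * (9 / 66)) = 4094783/20181243 = 0.20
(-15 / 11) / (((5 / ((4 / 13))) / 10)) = -120/143 = -0.84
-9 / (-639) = 1/71 = 0.01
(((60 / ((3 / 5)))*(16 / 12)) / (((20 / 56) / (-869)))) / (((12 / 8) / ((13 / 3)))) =-25305280/27 = -937232.59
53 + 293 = 346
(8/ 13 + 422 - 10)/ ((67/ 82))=439848/871 = 504.99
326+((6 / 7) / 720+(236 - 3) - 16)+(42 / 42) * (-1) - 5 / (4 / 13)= 441631/840 = 525.75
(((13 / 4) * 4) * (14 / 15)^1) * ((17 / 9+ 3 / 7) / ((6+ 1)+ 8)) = 3796/2025 = 1.87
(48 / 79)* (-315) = -15120/79 = -191.39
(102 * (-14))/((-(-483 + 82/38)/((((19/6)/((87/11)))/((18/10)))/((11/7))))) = -1503565/3576744 = -0.42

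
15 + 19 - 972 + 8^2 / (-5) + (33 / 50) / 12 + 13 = -187549/200 = -937.74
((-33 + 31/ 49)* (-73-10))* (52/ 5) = 6845176/245 = 27939.49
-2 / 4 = -1/2 = -0.50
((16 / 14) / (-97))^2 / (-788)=-16/90825077 = 0.00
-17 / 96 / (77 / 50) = -425/3696 = -0.11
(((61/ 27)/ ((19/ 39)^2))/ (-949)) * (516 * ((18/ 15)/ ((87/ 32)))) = -8729344/3821185 = -2.28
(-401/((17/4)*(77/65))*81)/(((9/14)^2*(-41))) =2919280/7667 = 380.76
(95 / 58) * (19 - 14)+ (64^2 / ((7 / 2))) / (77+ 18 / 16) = 5879213/253750 = 23.17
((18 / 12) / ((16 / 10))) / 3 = 5/16 = 0.31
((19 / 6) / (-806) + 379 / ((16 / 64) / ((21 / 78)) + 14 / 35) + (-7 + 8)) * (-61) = -28148999/1612 = -17462.16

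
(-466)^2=217156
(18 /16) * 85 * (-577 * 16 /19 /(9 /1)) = -98090/19 = -5162.63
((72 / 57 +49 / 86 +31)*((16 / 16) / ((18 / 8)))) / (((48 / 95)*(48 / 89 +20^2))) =884215/12262912 = 0.07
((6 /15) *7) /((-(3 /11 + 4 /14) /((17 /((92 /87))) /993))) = -265727/3273590 = -0.08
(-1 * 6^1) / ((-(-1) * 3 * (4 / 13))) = -13/2 = -6.50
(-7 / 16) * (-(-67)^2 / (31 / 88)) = 345653/62 = 5575.05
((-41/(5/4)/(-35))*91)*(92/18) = 98072/225 = 435.88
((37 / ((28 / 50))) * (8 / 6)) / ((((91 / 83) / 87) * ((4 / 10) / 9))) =100191375/637 = 157286.30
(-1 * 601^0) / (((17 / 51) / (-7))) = 21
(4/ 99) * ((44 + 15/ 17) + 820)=19604/561 = 34.94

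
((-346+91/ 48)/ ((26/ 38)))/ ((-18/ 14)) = 2196761/5616 = 391.16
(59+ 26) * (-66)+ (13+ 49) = -5548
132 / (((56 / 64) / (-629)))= -664224/7 = -94889.14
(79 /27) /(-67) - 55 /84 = -35377/50652 = -0.70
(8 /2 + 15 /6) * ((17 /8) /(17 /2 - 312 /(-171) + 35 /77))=1.28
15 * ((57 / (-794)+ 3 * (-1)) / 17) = -2.71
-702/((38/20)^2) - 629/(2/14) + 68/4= -1653546/361 = -4580.46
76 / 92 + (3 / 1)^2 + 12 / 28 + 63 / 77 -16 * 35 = -972150/1771 = -548.93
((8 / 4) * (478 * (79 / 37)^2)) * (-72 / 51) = -143193504/23273 = -6152.77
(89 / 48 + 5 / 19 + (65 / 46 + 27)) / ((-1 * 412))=-640405/8642112 = -0.07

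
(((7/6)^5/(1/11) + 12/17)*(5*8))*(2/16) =16181105/132192 = 122.41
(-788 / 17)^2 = 620944/289 = 2148.60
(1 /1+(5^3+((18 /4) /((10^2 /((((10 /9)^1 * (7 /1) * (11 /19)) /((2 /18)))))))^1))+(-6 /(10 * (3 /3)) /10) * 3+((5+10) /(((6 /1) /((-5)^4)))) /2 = 863449/950 = 908.89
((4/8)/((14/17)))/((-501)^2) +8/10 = 28112197/35140140 = 0.80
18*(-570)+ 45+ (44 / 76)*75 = -193260/19 = -10171.58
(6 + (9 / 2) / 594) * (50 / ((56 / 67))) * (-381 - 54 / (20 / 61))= -483226445/2464 = -196114.63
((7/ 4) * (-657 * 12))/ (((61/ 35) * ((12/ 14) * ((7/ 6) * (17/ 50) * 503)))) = -24144750/521611 = -46.29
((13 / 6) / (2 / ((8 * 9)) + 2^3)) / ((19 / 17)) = 0.24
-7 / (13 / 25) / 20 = -35/52 = -0.67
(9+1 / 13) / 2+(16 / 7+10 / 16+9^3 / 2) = 270779/728 = 371.95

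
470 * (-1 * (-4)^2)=-7520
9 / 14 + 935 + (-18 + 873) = 25069/14 = 1790.64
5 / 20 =1/4 = 0.25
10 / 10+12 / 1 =13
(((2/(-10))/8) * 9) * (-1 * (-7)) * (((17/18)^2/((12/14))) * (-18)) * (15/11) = 14161/352 = 40.23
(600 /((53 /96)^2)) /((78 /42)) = 38707200/36517 = 1059.98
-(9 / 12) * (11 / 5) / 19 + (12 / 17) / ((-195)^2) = -1421831/16376100 = -0.09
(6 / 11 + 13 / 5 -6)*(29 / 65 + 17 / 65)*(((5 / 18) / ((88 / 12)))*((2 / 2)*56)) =-101108/23595 = -4.29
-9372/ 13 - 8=-728.92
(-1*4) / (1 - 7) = 2/3 = 0.67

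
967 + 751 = 1718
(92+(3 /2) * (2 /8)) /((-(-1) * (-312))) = -739/2496 = -0.30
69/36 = 1.92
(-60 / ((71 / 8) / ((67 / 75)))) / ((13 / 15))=-6432/923 = -6.97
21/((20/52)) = 273/5 = 54.60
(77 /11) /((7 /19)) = 19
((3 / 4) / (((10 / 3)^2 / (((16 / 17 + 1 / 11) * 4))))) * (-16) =-20844/4675 = -4.46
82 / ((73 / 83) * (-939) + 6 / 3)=-6806/68381 = -0.10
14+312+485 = 811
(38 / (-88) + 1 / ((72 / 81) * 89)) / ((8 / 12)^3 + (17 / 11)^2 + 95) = -975051/227224832 = 0.00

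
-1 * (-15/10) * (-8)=-12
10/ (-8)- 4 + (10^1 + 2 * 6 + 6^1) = 91/4 = 22.75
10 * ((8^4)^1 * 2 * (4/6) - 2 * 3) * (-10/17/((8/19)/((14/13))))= -54416950/663 = -82076.85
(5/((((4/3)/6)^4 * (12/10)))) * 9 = 492075/32 = 15377.34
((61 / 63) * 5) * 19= 5795/63 = 91.98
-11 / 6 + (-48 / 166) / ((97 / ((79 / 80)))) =-221758/120765 = -1.84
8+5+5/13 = 174/13 = 13.38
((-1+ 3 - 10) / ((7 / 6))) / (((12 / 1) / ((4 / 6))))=-8/21 = -0.38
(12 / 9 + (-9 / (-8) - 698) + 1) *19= -316711/24 = -13196.29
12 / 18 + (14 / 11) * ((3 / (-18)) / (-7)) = 23/33 = 0.70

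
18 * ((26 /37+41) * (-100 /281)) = -267.13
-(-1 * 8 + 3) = 5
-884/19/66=-442/627 = -0.70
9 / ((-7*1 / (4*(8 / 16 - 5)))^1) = 162/7 = 23.14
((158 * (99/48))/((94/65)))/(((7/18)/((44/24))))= 5592015/5264 = 1062.31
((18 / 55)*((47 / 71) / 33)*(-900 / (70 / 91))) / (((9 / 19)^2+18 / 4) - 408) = 337896/17740415 = 0.02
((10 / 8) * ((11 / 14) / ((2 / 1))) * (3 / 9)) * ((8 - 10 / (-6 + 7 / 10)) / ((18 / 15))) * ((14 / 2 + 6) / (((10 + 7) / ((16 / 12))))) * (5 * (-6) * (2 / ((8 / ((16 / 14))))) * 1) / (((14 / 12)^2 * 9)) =-18733000/19469709 = -0.96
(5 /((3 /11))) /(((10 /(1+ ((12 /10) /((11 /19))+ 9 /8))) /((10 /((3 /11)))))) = 20317/72 = 282.18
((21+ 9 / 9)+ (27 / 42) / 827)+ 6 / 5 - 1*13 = 590523/57890 = 10.20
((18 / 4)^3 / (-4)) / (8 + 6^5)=-729/249088 = 0.00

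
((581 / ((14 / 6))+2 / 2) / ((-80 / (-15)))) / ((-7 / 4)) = -375/14 = -26.79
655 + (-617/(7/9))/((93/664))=-1086929/217 = -5008.89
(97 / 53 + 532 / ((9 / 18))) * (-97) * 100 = -10338552.83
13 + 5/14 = 187/14 = 13.36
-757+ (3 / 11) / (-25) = -208178/275 = -757.01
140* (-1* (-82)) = 11480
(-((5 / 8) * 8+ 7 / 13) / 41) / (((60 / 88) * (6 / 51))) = -4488/2665 = -1.68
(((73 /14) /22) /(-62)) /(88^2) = -73/147879424 = 0.00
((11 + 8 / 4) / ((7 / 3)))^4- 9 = 2291832/2401 = 954.53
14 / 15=0.93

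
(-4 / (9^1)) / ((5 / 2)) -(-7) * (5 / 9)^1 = 3.71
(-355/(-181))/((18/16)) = 2840/1629 = 1.74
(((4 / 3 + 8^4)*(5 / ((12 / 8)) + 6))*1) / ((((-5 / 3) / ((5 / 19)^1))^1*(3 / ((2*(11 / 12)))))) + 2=-1891942/513 = -3688.00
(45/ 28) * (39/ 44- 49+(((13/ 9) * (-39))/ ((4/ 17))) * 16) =-7679985/1232 = -6233.75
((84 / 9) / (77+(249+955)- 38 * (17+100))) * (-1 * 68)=1904/9495 = 0.20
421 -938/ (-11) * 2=6507/11 = 591.55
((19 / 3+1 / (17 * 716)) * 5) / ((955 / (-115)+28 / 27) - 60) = -239365485/508460956 = -0.47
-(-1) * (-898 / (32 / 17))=-7633/16 = -477.06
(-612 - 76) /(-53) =688/53 = 12.98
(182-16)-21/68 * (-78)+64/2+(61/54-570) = -159173/459 = -346.78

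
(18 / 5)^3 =5832/125 = 46.66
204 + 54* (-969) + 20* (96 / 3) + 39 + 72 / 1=-51371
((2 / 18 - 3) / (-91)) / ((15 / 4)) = 8/945 = 0.01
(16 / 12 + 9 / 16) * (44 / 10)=1001/120 = 8.34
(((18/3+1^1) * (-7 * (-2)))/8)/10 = 49/40 = 1.22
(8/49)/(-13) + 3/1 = 1903/637 = 2.99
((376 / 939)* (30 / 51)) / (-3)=-3760/47889 = -0.08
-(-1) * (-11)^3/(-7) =1331/7 = 190.14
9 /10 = 0.90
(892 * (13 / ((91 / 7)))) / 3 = 892/3 = 297.33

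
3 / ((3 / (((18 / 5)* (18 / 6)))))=54/5 = 10.80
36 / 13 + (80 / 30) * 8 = 940/39 = 24.10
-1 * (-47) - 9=38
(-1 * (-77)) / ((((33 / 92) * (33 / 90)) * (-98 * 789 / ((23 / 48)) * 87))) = -2645/63426132 = 0.00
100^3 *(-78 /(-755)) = 15600000/151 = 103311.26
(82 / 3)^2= 747.11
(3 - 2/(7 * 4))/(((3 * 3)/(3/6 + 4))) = 41/28 = 1.46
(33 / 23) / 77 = 3/161 = 0.02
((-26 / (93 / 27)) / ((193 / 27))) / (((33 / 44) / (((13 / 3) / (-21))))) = 12168/41881 = 0.29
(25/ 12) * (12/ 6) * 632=7900/3 = 2633.33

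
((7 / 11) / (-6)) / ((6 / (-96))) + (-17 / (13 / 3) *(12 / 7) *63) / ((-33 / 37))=204524/429 = 476.75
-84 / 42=-2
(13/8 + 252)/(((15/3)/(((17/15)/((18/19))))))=655367/10800 = 60.68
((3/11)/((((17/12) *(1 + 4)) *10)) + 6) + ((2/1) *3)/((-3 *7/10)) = 102976/32725 = 3.15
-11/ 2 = -5.50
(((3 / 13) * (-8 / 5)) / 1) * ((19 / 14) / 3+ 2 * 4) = -284/91 = -3.12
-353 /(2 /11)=-3883/2 = -1941.50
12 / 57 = 4/19 = 0.21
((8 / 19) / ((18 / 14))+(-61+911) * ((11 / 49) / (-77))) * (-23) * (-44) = -127655704/58653 = -2176.46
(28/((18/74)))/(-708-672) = -259/3105 = -0.08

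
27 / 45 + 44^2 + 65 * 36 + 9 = 21428/5 = 4285.60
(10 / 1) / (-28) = -5/14 = -0.36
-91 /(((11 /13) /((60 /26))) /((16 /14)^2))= -24960/77 = -324.16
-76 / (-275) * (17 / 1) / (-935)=-76/15125 = -0.01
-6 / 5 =-1.20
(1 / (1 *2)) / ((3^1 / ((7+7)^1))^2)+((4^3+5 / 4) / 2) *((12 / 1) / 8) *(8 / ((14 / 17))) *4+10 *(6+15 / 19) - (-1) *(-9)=2359712/1197 = 1971.36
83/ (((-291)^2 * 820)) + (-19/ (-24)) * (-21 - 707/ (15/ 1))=-624238523/11573070 = -53.94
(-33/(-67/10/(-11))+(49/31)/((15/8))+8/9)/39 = -4901978/3645135 = -1.34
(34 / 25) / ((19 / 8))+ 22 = 10722/475 = 22.57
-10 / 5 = -2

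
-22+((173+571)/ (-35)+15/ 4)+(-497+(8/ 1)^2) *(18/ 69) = -490933/3220 = -152.46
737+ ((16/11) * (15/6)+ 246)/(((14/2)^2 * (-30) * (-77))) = 458817038/622545 = 737.00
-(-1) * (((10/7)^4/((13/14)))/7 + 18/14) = 60131/31213 = 1.93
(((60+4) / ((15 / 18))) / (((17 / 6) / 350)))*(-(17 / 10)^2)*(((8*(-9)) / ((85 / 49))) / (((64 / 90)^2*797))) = 2250423/797 = 2823.62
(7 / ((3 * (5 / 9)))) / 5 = 21/25 = 0.84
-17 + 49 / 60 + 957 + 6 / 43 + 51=2559247/2580 = 991.96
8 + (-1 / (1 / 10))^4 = 10008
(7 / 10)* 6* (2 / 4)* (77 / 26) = 1617/260 = 6.22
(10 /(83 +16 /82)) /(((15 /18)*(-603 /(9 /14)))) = -82/533253 = 0.00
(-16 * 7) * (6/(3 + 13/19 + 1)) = -12768/89 = -143.46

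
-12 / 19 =-0.63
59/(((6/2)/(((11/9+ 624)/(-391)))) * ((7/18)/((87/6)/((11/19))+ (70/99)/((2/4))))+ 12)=102312431/20761491 = 4.93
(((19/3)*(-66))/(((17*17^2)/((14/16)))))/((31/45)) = -65835/609212 = -0.11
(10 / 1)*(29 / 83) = 290/83 = 3.49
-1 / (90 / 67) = -67/90 = -0.74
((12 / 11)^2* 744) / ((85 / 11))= 114.58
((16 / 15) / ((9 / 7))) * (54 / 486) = 112/1215 = 0.09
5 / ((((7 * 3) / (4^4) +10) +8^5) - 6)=1280/8389653 = 0.00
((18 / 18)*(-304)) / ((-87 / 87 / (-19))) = -5776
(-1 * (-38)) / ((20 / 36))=342/5 = 68.40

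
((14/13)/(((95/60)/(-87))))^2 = 213627456/61009 = 3501.57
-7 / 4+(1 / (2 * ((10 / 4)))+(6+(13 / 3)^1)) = 527/60 = 8.78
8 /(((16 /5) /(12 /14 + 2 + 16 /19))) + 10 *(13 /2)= 9875/133 = 74.25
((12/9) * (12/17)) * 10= 160/17 = 9.41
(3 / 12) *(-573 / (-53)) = 573/212 = 2.70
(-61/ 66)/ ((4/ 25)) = -1525/264 = -5.78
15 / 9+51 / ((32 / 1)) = 313/96 = 3.26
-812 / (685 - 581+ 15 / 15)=-116/15 = -7.73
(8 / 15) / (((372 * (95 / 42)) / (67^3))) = 8421364/44175 = 190.64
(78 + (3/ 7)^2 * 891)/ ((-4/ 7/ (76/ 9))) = -74993/21 = -3571.10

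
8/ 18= 4/9 = 0.44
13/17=0.76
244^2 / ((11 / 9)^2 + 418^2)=4822416/14152765 = 0.34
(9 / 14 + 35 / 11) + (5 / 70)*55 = 597/77 = 7.75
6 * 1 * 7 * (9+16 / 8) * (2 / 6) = 154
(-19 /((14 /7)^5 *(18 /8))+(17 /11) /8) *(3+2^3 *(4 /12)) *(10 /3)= -1190/891 = -1.34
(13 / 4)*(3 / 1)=39/4 = 9.75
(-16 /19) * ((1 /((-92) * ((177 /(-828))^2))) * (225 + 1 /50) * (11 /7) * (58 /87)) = 546528576/11574325 = 47.22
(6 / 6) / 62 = 1/62 = 0.02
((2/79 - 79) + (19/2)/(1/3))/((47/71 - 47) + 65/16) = 181192/151759 = 1.19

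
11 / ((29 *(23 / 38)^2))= 15884/15341 = 1.04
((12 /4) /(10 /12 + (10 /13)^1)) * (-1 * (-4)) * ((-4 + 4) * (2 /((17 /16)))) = 0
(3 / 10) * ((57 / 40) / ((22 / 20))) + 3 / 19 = 4569/8360 = 0.55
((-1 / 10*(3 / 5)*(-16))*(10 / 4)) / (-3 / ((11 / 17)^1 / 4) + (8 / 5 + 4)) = -33/178 = -0.19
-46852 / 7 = -6693.14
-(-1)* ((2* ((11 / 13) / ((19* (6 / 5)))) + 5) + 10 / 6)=1665/247 = 6.74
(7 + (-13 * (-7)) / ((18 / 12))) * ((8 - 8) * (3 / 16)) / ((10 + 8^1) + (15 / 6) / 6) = 0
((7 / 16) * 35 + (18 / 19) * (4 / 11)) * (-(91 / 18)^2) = -433568317/1083456 = -400.17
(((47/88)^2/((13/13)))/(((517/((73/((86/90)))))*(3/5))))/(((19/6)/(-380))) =-3859875/457864 = -8.43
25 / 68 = 0.37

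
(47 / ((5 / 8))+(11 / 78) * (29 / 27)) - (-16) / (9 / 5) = 887051/10530 = 84.24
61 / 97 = 0.63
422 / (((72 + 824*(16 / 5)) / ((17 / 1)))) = 17935/6772 = 2.65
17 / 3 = 5.67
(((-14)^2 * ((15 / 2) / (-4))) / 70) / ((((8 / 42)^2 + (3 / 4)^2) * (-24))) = 3087/8450 = 0.37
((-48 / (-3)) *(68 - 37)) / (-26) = -248/13 = -19.08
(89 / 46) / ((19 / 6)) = 267/437 = 0.61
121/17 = 7.12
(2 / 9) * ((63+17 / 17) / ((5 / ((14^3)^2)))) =963780608/45 = 21417346.84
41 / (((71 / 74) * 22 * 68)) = 1517/53108 = 0.03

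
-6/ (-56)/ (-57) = -1/532 = 0.00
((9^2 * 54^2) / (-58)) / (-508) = 59049/7366 = 8.02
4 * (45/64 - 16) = -979/16 = -61.19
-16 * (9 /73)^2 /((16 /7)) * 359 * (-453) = 92209509/5329 = 17303.34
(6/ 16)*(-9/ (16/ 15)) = -3.16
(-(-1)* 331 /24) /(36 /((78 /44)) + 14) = 4303/10704 = 0.40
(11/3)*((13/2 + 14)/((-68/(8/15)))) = -451/765 = -0.59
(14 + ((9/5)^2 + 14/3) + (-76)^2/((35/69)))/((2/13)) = 77865593/1050 = 74157.71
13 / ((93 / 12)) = 52/31 = 1.68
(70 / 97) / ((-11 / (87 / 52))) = -3045/27742 = -0.11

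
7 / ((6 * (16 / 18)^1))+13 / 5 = 313/80 = 3.91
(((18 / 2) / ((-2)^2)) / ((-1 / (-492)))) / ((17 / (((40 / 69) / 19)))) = 14760/7429 = 1.99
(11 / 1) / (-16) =-11/16 = -0.69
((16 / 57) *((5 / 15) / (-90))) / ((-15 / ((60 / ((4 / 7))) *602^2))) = 2637.38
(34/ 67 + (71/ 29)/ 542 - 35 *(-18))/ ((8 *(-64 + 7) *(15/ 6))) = -221331983/400180280 = -0.55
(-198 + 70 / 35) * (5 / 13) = -980/13 = -75.38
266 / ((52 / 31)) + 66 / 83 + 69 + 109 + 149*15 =5551179/2158 = 2572.37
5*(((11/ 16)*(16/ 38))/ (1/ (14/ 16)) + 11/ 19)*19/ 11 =115/16 = 7.19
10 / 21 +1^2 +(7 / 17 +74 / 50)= 30059/8925 = 3.37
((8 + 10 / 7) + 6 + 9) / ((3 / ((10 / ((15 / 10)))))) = 380/7 = 54.29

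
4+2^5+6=42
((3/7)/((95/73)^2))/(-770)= -15987/48644750 = 0.00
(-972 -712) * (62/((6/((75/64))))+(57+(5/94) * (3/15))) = -87531373/752 = -116398.10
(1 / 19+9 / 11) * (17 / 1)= 14.80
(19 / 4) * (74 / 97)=703/194 = 3.62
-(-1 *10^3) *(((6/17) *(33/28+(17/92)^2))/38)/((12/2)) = 8981375/4784276 = 1.88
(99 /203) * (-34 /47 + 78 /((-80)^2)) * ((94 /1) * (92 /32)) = -34794837/371200 = -93.74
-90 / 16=-45/8 = -5.62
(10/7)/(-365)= -2/511 = 0.00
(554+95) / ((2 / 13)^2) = 27420.25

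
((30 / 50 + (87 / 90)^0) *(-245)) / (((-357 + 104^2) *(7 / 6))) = -336/10459 = -0.03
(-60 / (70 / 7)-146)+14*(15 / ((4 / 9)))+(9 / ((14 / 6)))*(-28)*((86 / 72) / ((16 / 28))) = 379/4 = 94.75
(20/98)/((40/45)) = 0.23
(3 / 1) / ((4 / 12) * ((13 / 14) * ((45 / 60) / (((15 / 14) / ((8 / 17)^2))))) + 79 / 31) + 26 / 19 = 16731683/6629347 = 2.52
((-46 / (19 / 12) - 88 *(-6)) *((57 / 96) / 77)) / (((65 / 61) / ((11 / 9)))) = 4819/1092 = 4.41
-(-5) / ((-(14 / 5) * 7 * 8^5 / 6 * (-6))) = 25/3211264 = 0.00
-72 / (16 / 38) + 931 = 760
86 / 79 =1.09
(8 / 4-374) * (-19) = 7068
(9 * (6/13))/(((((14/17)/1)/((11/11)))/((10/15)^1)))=306/91 = 3.36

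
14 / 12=7/6 = 1.17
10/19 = 0.53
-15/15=-1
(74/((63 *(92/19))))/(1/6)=703/483 = 1.46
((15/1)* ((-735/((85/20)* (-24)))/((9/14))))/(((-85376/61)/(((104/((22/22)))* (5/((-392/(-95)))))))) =-65918125/4354176 = -15.14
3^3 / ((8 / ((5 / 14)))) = 135/112 = 1.21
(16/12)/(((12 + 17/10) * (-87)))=-40/35757 = 0.00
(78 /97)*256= 19968/97 = 205.86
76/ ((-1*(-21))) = 76/21 = 3.62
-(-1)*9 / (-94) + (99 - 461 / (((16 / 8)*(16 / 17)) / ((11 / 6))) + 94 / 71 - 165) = -329172311/640704 = -513.77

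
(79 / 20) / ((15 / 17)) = 1343/300 = 4.48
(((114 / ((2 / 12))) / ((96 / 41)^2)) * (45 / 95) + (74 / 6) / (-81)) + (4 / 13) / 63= 333713273/5660928 = 58.95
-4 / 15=-0.27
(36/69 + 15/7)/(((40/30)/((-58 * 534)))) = -9965241/161 = -61895.91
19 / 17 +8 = 155/17 = 9.12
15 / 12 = 5/4 = 1.25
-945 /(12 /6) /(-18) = 105/4 = 26.25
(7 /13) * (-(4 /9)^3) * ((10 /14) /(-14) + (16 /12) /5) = -10144/995085 = -0.01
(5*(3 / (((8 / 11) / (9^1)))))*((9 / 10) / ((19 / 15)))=40095/304 = 131.89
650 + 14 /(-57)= 37036/57 = 649.75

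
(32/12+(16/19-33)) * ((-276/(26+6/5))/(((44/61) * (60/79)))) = 186316997/341088 = 546.24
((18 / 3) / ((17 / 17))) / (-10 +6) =-3/2 = -1.50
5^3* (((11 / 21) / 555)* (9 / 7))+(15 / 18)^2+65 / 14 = 5.49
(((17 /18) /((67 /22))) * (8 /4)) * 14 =5236/603 = 8.68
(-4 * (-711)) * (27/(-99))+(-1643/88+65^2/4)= 23051/88 = 261.94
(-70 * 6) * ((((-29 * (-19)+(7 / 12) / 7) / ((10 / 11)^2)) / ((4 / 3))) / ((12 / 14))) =-39208477/160 = -245052.98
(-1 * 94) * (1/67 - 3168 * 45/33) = 27207266/67 = 406078.60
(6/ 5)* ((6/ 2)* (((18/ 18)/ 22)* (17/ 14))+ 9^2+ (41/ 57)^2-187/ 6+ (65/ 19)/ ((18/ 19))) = 10832975/166782 = 64.95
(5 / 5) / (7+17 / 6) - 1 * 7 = -407/59 = -6.90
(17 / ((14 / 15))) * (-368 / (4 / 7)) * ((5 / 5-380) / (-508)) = -2222835/254 = -8751.32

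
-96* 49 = -4704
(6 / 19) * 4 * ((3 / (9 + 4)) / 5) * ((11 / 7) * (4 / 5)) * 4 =12672/43225 = 0.29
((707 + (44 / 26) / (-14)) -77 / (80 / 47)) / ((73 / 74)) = 178219787/265720 = 670.71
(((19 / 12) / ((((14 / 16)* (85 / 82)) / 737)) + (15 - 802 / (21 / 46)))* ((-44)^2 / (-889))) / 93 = 74909648/7027545 = 10.66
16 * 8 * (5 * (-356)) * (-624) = 142172160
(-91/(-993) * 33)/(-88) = -91/2648 = -0.03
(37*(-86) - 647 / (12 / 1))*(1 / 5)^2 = -38831/300 = -129.44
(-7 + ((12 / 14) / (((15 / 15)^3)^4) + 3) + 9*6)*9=3204/7 = 457.71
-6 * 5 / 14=-15/7 = -2.14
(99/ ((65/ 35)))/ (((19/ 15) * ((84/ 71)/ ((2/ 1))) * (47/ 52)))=70290/893 = 78.71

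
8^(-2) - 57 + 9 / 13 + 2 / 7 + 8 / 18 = -2912333/52416 = -55.56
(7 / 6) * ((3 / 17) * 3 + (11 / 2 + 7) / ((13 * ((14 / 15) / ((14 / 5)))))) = 3521/884 = 3.98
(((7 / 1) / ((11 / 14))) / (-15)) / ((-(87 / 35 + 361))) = 343/209913 = 0.00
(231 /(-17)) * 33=-7623/17 = -448.41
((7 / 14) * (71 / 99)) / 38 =71/7524 = 0.01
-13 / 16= -0.81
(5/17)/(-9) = -5/153 = -0.03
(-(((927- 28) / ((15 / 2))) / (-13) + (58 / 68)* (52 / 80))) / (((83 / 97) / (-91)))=-31210235/33864 = -921.63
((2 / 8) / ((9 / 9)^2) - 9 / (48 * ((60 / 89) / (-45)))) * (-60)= -12255/16 = -765.94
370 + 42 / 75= 9264/25 = 370.56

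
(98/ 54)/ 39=49/1053 = 0.05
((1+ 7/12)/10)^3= 6859/1728000 = 0.00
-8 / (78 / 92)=-368/39 = -9.44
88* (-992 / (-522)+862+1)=19865032/261 = 76111.23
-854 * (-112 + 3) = 93086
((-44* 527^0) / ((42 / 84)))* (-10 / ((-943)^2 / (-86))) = -75680/889249 = -0.09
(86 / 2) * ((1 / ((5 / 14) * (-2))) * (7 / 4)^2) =-184.36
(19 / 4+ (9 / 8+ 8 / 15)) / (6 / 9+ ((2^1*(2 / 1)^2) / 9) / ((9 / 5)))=20763/3760 = 5.52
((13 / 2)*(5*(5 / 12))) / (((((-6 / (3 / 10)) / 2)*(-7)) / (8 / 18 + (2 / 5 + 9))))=5759/3024 = 1.90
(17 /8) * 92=391/2 = 195.50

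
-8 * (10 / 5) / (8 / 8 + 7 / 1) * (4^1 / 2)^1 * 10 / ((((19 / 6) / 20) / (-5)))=24000/19 = 1263.16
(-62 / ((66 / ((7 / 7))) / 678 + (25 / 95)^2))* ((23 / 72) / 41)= -29085409/10030896 = -2.90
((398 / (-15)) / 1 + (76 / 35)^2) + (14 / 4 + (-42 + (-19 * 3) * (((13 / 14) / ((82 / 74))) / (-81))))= -80996383/1356075 = -59.73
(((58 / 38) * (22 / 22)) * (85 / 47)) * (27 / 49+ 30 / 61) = 7683405/2669177 = 2.88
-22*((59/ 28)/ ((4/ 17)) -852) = 1038631/56 = 18546.98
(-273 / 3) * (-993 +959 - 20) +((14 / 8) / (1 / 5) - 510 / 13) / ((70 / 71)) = 3554885/728 = 4883.08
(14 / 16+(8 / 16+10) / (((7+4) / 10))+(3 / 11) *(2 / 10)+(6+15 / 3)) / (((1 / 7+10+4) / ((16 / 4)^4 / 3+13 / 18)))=9314137/71280 = 130.67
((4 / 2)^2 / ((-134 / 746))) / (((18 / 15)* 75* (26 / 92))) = -34316/39195 = -0.88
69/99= 23/33 = 0.70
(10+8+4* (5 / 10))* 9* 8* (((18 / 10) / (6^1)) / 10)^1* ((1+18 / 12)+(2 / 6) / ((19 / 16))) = 11412/95 = 120.13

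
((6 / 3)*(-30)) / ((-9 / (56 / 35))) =32/3 = 10.67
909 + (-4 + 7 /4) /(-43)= 156357/172 = 909.05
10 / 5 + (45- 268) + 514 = 293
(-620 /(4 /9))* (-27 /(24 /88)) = 138105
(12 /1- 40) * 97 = -2716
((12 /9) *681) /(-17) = -908/17 = -53.41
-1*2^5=-32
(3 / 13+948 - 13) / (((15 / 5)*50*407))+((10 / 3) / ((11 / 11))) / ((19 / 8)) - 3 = -11921524/7539675 = -1.58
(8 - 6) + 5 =7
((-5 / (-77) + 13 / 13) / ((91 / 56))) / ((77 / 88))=5248/7007 = 0.75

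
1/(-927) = -1/927 = 0.00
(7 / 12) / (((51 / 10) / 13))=455/306 = 1.49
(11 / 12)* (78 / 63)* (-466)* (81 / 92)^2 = -24289551/59248 = -409.96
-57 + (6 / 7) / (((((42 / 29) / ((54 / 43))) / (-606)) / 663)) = -629304447/2107 = -298673.21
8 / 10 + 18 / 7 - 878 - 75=-33237/35 = -949.63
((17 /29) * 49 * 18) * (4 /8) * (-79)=-592263/29 = -20422.86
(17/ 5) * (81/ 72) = 3.82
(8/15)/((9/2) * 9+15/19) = 304/23535 = 0.01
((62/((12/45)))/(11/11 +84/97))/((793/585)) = 2029725/22082 = 91.92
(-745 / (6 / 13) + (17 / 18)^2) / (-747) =522701/242028 = 2.16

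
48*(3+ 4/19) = 2928/19 = 154.11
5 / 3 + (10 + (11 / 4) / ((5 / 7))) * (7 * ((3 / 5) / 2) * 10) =292.52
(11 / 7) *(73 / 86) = 1.33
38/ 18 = 19/9 = 2.11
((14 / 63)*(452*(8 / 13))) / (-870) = -3616/50895 = -0.07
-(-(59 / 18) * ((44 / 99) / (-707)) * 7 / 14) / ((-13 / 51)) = 1003/248157 = 0.00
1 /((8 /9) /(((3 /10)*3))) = 81/80 = 1.01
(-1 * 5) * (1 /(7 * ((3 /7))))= -5/3 = -1.67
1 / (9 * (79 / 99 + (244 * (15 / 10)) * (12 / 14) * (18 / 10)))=385/1959401 = 0.00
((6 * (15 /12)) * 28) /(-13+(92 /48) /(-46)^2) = -231840/14351 = -16.15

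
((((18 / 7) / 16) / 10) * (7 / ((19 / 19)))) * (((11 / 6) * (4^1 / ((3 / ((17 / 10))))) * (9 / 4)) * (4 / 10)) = 1683/4000 = 0.42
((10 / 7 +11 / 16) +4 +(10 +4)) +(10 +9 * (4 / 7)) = 3949/112 = 35.26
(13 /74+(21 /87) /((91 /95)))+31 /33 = 1258561/920634 = 1.37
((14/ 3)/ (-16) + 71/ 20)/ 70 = 0.05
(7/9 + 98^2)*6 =172886/3 = 57628.67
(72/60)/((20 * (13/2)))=3/325 = 0.01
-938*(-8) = 7504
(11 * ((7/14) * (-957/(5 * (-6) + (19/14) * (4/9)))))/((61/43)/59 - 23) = -19339551/2481680 = -7.79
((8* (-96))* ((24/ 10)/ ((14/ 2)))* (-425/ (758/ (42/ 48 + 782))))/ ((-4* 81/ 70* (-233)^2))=-85176800/185179779 = -0.46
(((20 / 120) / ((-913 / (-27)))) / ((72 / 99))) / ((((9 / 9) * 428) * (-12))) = -3/2273536 = 0.00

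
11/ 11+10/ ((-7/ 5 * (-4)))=39/14 = 2.79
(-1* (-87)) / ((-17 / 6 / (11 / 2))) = -2871/17 = -168.88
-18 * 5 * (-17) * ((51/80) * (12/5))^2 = 3581577/1000 = 3581.58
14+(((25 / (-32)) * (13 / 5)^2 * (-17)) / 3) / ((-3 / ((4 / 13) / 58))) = 58243/4176 = 13.95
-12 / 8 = -1.50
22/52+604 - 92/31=484773/806 = 601.46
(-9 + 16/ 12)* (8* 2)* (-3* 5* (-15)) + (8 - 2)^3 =-27384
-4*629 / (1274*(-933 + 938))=-1258/3185 = -0.39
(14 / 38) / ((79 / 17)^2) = 2023/118579 = 0.02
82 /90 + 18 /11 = 1261/495 = 2.55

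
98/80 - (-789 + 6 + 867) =-3311/40 = -82.78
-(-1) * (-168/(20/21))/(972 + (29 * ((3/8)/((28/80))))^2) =-19208/210965 = -0.09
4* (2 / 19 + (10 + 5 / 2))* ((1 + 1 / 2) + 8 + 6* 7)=49337/19 = 2596.68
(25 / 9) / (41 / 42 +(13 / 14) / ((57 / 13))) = 3325/1422 = 2.34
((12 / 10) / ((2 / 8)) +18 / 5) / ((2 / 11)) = 231/5 = 46.20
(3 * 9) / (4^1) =27/4 = 6.75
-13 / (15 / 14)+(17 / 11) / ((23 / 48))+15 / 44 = -130049/15180 = -8.57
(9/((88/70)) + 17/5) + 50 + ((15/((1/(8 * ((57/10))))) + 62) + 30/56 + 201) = 776233/770 = 1008.09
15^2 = 225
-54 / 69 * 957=-748.96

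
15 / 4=3.75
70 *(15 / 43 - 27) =-80220/43 = -1865.58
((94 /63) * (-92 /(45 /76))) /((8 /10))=-164312/567 = -289.79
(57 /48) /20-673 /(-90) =21707/2880 = 7.54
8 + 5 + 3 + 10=26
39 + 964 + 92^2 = 9467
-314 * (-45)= 14130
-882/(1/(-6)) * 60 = 317520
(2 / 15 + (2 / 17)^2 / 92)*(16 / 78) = 106472/3888495 = 0.03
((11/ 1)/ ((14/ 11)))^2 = 14641/196 = 74.70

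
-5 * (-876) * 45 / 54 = 3650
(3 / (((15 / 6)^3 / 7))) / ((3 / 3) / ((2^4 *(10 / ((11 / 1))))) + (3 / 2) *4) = 5376/24275 = 0.22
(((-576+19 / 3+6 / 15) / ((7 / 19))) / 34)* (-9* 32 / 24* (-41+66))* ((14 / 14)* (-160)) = -259585600/119 = -2181391.60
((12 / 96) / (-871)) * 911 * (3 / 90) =-911/209040 = 0.00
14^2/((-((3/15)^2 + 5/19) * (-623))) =3325/3204 = 1.04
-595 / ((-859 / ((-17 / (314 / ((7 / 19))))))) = -70805/5124794 = -0.01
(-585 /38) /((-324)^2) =-65/443232 = 0.00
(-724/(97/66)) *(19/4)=-226974/97 = -2339.94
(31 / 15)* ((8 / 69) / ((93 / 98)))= 784/3105 = 0.25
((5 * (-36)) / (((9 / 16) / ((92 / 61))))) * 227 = -6682880/61 = -109555.41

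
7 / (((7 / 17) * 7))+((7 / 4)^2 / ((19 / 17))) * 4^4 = 93619/133 = 703.90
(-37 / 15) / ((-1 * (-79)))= -37/1185 = -0.03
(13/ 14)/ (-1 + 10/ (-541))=-7033/7714 = -0.91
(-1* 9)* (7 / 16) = -63/16 = -3.94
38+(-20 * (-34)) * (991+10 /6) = 2025154/3 = 675051.33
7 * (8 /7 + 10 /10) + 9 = 24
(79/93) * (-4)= -316/93 = -3.40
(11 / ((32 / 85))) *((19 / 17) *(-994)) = -519365/16 = -32460.31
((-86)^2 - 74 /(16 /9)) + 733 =64699/8 = 8087.38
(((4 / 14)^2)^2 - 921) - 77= -997.99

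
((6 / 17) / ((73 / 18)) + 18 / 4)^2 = 129618225/6160324 = 21.04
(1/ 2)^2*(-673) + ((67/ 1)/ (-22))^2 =-19236/121 = -158.98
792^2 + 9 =627273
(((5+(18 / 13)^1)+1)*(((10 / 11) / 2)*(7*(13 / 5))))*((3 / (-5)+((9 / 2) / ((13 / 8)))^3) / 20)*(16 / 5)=609340032/3020875 = 201.71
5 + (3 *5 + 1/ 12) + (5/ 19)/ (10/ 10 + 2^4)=77903/3876 = 20.10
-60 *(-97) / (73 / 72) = 419040/73 = 5740.27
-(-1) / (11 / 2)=0.18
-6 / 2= -3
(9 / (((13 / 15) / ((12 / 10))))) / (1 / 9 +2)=1458/247 = 5.90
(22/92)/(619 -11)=11/27968 = 0.00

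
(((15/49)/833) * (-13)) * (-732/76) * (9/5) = 64233/775523 = 0.08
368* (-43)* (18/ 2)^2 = -1281744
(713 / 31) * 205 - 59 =4656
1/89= 0.01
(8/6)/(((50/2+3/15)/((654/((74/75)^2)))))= 35.54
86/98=43/49 = 0.88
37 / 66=0.56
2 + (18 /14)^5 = 92663/16807 = 5.51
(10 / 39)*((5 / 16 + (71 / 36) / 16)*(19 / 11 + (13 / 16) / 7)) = 950035/4612608 = 0.21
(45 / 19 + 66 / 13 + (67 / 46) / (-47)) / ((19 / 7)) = 27715583/10146266 = 2.73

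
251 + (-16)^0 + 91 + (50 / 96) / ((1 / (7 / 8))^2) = 1054921/3072 = 343.40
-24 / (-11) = 24/11 = 2.18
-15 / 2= -7.50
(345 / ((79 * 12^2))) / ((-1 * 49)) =-115/185808 = 0.00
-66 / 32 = -33/16 = -2.06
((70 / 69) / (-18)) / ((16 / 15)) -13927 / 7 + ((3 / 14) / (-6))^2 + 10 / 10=-20170603/10143 = -1988.62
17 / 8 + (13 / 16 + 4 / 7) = 393/112 = 3.51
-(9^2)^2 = -6561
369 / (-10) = -369/10 = -36.90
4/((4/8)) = 8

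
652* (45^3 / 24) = 4951125/2 = 2475562.50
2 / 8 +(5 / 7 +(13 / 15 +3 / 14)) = 859/420 = 2.05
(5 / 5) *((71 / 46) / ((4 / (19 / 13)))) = 1349/2392 = 0.56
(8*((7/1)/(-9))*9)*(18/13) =-1008/13 = -77.54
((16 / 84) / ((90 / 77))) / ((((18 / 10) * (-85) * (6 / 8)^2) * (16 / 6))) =-44/61965 = 0.00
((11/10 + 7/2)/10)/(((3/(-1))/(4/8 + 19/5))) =-989/1500 = -0.66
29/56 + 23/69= 0.85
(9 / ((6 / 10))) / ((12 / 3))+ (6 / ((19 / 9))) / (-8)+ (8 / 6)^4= 20177/3078 = 6.56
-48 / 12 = -4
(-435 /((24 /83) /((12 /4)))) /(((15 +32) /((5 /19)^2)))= -902625/135736 = -6.65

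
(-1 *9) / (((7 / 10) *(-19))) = 90/133 = 0.68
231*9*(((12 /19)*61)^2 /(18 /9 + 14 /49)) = 487365417/361 = 1350042.71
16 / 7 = 2.29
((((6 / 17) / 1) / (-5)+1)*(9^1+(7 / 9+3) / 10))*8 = 266704/3825 = 69.73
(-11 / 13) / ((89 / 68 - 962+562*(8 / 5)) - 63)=3740/550251 = 0.01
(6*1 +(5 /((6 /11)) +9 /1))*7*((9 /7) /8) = 435/16 = 27.19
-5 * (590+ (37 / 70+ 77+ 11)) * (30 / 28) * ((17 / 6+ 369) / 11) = -529829035/4312 = -122873.15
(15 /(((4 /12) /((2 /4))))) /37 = 0.61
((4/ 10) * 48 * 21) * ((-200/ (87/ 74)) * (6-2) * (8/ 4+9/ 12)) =-21880320/29 = -754493.79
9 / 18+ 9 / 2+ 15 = 20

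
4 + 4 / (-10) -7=-17/5 = -3.40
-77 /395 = -0.19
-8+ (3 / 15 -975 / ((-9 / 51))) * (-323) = -8923238/5 = -1784647.60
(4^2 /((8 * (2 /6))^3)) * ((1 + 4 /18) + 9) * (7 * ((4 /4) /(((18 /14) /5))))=5635/24 = 234.79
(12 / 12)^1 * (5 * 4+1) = 21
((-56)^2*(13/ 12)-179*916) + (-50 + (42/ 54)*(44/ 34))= -24574196/153 = -160615.66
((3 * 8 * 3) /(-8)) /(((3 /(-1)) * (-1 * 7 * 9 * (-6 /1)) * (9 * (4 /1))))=1/4536 = 0.00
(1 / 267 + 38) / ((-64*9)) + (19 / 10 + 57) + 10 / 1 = 68.83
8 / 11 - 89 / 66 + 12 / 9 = 47/66 = 0.71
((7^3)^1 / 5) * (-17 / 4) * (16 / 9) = -23324/45 = -518.31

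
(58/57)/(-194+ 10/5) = -29/5472 = -0.01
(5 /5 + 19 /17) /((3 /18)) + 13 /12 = 2813/204 = 13.79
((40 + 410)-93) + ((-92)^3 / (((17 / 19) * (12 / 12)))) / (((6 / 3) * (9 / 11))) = -81318275/153 = -531491.99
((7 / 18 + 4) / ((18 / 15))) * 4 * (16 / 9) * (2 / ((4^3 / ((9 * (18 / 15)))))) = 79/9 = 8.78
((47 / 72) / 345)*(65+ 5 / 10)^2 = 806567/99360 = 8.12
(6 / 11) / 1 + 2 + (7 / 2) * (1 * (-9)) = -28.95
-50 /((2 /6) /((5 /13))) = -750/13 = -57.69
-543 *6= -3258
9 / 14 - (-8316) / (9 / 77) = 996081/14 = 71148.64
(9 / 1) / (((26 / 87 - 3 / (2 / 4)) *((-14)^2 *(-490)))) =783/47635840 = 0.00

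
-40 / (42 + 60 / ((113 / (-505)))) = 2260/12777 = 0.18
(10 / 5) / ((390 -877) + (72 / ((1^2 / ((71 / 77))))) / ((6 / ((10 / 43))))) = -6622/1603937 = 0.00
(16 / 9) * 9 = 16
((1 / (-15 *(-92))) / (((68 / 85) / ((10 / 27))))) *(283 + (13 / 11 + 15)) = 5485/54648 = 0.10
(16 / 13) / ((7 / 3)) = 48/91 = 0.53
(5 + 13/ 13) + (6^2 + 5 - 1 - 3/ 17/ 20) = 15637/340 = 45.99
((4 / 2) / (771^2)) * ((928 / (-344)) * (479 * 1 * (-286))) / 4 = 7945652/25560963 = 0.31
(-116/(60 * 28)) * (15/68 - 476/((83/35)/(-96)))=-210264935/158032 = -1330.52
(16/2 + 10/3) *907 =30838/3 = 10279.33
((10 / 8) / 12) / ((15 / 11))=11/144 = 0.08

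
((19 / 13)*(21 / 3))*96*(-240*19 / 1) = -4478621.54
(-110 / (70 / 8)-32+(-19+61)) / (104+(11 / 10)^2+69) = -600/40649 = -0.01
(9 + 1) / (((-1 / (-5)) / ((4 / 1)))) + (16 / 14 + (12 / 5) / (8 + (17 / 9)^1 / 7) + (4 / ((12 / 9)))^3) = 4165477/18235 = 228.43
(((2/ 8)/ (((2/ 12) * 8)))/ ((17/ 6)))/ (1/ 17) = 9/8 = 1.12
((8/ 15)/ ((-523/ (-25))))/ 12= 10/4707 = 0.00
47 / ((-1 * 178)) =-47/178 = -0.26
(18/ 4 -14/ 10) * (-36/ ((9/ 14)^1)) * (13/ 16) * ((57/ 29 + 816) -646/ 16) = -109679.14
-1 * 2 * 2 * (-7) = 28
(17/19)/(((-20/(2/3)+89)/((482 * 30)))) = 245820/1121 = 219.29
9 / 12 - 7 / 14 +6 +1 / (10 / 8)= 141/20 = 7.05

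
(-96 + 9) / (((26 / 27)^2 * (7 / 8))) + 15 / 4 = -489639/4732 = -103.47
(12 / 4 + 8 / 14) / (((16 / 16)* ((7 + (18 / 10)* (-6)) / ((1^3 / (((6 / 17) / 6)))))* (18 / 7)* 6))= -1.04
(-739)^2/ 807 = 546121/807 = 676.73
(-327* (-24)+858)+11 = 8717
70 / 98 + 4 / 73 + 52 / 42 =3077/1533 = 2.01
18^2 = 324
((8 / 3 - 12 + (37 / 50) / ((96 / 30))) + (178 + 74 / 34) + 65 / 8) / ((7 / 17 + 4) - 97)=-1462267/755520 = -1.94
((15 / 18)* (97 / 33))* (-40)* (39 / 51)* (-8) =1008800/1683 = 599.41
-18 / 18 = -1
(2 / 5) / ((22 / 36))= 0.65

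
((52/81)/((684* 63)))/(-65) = -1/4363065 = 0.00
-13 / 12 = -1.08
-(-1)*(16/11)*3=48/11 = 4.36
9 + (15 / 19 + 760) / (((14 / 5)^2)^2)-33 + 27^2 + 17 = 10939287/14896 = 734.38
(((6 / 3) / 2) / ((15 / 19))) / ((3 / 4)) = 76/45 = 1.69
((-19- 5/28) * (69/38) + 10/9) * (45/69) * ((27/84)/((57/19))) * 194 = -156575945/342608 = -457.01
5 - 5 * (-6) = 35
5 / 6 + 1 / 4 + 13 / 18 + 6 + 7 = 533/36 = 14.81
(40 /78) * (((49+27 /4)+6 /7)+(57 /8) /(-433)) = 6861055/236418 = 29.02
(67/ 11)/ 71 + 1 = 848/781 = 1.09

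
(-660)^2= 435600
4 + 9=13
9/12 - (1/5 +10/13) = -57/260 = -0.22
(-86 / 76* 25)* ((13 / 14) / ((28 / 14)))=-13975/1064 = -13.13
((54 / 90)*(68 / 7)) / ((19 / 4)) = 816/665 = 1.23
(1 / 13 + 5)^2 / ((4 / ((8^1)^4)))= 4460544/169 = 26393.75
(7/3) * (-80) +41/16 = -8837/48 = -184.10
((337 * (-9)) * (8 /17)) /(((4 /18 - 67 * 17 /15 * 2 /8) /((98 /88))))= 53502120/631499 = 84.72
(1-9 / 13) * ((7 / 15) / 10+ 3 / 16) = 281/3900 = 0.07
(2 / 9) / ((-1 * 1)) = -2/9 = -0.22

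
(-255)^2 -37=64988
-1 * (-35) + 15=50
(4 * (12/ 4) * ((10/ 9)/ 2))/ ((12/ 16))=80/9 = 8.89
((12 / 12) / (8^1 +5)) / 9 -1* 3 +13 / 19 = -5129/2223 = -2.31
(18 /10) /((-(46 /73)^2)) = -47961/10580 = -4.53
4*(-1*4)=-16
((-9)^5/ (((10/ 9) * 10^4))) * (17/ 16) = -9034497/1600000 = -5.65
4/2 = 2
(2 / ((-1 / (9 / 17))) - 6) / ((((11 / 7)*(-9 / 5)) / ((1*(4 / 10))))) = 560/561 = 1.00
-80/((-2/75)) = 3000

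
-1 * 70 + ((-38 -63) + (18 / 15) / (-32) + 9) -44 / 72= -162.65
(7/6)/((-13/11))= -77/78 = -0.99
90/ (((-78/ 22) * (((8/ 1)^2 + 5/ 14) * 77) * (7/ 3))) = -180/81991 = 0.00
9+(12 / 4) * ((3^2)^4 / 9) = 2196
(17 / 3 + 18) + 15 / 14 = 1039/42 = 24.74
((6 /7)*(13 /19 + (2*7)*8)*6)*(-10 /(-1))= 770760/133 = 5795.19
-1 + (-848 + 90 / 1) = -759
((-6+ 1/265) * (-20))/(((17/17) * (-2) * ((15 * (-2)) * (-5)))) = -1589/3975 = -0.40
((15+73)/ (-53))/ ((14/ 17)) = -748/371 = -2.02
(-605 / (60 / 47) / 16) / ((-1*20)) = 5687/3840 = 1.48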